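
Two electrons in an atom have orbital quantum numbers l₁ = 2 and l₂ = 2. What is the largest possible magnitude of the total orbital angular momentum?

|L_tot|_max = 2√5 ℏ ≈ 4.472ℏ

By the triangle rule, |l₁ − l₂| ≤ L ≤ l₁ + l₂.
L ∈ {0, 1, 2, 3, 4}.
The largest magnitude corresponds to L = 4: |L_tot| = ℏ√(4·5) = 2√5 ℏ.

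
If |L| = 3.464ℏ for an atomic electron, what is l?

Since |L|² = l(l+1)ℏ², l(l+1) = 12.
l² + l − 12 = 0 ⇒ l = 3.

l = 3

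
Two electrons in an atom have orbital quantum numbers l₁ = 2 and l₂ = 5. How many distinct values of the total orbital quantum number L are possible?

The total orbital quantum number L ranges from |l₁ − l₂| to l₁ + l₂ in integer steps.
So L can be 3, 4, 5, 6, 7.
That is 5 values.

5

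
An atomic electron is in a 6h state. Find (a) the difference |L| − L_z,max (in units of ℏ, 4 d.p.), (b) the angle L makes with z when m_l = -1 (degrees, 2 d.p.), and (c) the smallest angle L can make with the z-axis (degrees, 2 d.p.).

|L|−L_z,max ≈ 0.4772ℏ; θ(m_l=-1) ≈ 100.52°; θ_min ≈ 24.09°

6h means n = 6, l = 5.
|L| − L_z,max = (√30 − 5)ℏ ≈ 0.4772ℏ.
For m_l = -1: cos θ = -1/√30, θ ≈ 100.52°.
cos θ_min = 5/√30, so θ_min ≈ 24.09°.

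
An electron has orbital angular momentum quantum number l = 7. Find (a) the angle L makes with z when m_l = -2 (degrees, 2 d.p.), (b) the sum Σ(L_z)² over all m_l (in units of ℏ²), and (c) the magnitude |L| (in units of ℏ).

For m_l = -2: cos θ = -2/√56, θ ≈ 105.50°.
Σ m_l² = 280, so Σ(L_z)² = 280 ℏ².
|L| = ℏ√(7·8) = 2√14 ℏ ≈ 7.483ℏ.

θ(m_l=-2) ≈ 105.50°; Σ(L_z)² = 280 ℏ²; |L| = 2√14 ℏ ≈ 7.483ℏ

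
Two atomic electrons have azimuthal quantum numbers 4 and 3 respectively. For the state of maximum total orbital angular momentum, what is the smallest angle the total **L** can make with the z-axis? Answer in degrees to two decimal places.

Angular momentum addition gives L = |l₁ − l₂|, …, l₁ + l₂.
So L can be 1, 2, 3, 4, 5, 6, 7.
The maximum is L = 7, with |L_tot| = ℏ√(7·8) = 2√14 ℏ.
The minimum angle with z is arccos(7/√56) ≈ 20.70°.

θ_min ≈ 20.70°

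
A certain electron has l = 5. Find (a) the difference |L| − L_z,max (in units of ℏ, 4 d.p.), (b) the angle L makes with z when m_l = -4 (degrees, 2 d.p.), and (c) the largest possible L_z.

|L|−L_z,max ≈ 0.4772ℏ; θ(m_l=-4) ≈ 136.91°; L_z,max = 5ℏ

|L| − L_z,max = (√30 − 5)ℏ ≈ 0.4772ℏ.
For m_l = -4: cos θ = -4/√30, θ ≈ 136.91°.
L_z,max = lℏ = 5ℏ.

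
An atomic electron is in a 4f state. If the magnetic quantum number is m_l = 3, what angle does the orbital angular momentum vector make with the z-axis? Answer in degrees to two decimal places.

The 4f subshell has l = 3.
|L| = √(l(l+1)) ℏ = 2√3 ℏ.
L_z = m_l ℏ = 3ℏ.
cos θ = L_z/|L| = 3/√12, so θ ≈ 30.00°.

θ ≈ 30.00°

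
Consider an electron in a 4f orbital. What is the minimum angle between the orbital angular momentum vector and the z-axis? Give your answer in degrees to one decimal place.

θ_min ≈ 30.0°

4f means n = 4, l = 3.
|L| = ℏ√(l(l+1)) = 2√3 ℏ.
The smallest angle corresponds to the largest L_z, i.e. m_l = l = 3, giving L_z = 3ℏ.
cos θ_min = 3/√12, so θ_min ≈ 30.0°.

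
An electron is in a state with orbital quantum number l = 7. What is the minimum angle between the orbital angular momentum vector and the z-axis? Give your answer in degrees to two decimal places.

θ_min ≈ 20.70°

|L|² = l(l+1)ℏ² = 56ℏ², so |L| = 2√14 ℏ.
The smallest angle corresponds to the largest L_z, i.e. m_l = l = 7, giving L_z = 7ℏ.
cos θ_min = 7/√56, so θ_min ≈ 20.70°.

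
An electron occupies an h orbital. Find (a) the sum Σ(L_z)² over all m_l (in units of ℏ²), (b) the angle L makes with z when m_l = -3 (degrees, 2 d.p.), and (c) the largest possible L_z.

Σ(L_z)² = 110 ℏ²; θ(m_l=-3) ≈ 123.21°; L_z,max = 5ℏ

The letter h corresponds to l = 5.
Σ m_l² = 110, so Σ(L_z)² = 110 ℏ².
For m_l = -3: cos θ = -3/√30, θ ≈ 123.21°.
L_z,max = lℏ = 5ℏ.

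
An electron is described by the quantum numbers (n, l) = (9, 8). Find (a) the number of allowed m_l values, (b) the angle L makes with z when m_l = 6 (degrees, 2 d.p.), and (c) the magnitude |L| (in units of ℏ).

There are 2l+1 = 17 values of m_l.
For m_l = 6: cos θ = 6/√72, θ ≈ 45.00°.
|L| = ℏ√(8·9) = 6√2 ℏ ≈ 8.485ℏ.

17 values; θ(m_l=6) ≈ 45.00°; |L| = 6√2 ℏ ≈ 8.485ℏ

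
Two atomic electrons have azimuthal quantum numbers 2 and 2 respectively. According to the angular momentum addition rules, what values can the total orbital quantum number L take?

L = 0, 1, 2, 3, 4

By the triangle rule, |l₁ − l₂| ≤ L ≤ l₁ + l₂.
Allowed values: L = 0, 1, 2, 3, 4.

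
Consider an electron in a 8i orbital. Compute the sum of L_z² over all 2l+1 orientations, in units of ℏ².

Σ(L_z)² = 182 ℏ²

8i means n = 8, l = 6.
m_l ∈ {-6, -5, -4, -3, -2, -1, 0, 1, 2, 3, 4, 5, 6}.
Σ m_l² = 2·(1 + 4 + 9 + 16 + 25 + 36) = 182.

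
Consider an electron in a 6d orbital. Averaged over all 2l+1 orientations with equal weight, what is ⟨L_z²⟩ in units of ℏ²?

⟨L_z²⟩ = 2 ℏ²

For 6d, l = 2.
m_l ∈ {-2, -1, 0, 1, 2}.
Average of L_z² over 5 states: 10/5 ℏ² = 2 ℏ².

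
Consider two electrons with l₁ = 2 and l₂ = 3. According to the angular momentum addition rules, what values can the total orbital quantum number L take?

L runs from |2 − 3| = 1 to 2 + 3 = 5.
L ∈ {1, 2, 3, 4, 5}.

L = 1, 2, 3, 4, 5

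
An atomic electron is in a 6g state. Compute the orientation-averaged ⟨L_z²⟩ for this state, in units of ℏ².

6g means n = 6, l = 4.
m_l ∈ {-4, -3, -2, -1, 0, 1, 2, 3, 4}.
Average of L_z² over 9 states: 60/9 ℏ² = 6.667 ℏ².

⟨L_z²⟩ = 6.667 ℏ²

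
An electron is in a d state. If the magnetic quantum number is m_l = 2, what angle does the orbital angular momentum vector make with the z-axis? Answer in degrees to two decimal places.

For a d orbital, l = 2.
|L| = √(l(l+1)) ℏ = √6 ℏ.
L_z = m_l ℏ = 2ℏ.
cos θ = L_z/|L| = 2/√6, so θ ≈ 35.26°.

θ ≈ 35.26°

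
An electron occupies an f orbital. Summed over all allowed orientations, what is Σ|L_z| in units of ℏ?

Σ|L_z| = 12 ℏ

For an f orbital, l = 3.
m_l runs from −3 to 3, i.e. {-3, -2, -1, 0, 1, 2, 3}.
Σ|m_l| = l(l+1) = 12.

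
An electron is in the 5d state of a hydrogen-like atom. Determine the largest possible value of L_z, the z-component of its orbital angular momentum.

L_z,max = 2ℏ

The 5d subshell has l = 2.
L_z = m_l ℏ with m_l ∈ {−2, …, 2}; the maximum is m_l = 2.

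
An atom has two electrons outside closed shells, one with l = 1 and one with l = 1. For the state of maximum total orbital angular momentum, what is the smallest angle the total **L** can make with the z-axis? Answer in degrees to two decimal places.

Angular momentum addition gives L = |l₁ − l₂|, …, l₁ + l₂.
So L can be 0, 1, 2.
The maximum is L = 2, with |L_tot| = ℏ√(2·3) = √6 ℏ.
The minimum angle with z is arccos(2/√6) ≈ 35.26°.

θ_min ≈ 35.26°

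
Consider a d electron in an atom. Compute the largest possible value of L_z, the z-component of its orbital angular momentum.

L_z,max = 2ℏ

A d state has l = 2.
L_z = m_l ℏ with m_l ∈ {−2, …, 2}; the maximum is m_l = 2.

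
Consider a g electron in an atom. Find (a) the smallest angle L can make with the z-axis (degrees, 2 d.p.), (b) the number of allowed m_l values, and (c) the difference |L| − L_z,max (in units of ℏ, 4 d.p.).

θ_min ≈ 26.57°; 9 values; |L|−L_z,max ≈ 0.4721ℏ

The letter g corresponds to l = 4.
cos θ_min = 4/√20, so θ_min ≈ 26.57°.
There are 2l+1 = 9 values of m_l.
|L| − L_z,max = (2√5 − 4)ℏ ≈ 0.4721ℏ.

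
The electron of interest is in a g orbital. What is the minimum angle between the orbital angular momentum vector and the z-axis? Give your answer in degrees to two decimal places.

θ_min ≈ 26.57°

A g state has l = 4.
|L| = ℏ√(l(l+1)) = 2√5 ℏ.
The smallest angle corresponds to the largest L_z, i.e. m_l = l = 4, giving L_z = 4ℏ.
cos θ_min = 4/√20, so θ_min ≈ 26.57°.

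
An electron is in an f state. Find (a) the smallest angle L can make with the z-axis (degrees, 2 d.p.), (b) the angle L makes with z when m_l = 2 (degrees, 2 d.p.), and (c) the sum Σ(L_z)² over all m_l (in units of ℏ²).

F corresponds to l = 3.
cos θ_min = 3/√12, so θ_min ≈ 30.00°.
For m_l = 2: cos θ = 2/√12, θ ≈ 54.74°.
Σ m_l² = 28, so Σ(L_z)² = 28 ℏ².

θ_min ≈ 30.00°; θ(m_l=2) ≈ 54.74°; Σ(L_z)² = 28 ℏ²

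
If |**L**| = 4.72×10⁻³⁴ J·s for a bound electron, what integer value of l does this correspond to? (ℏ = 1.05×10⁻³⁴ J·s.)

l = 4

Dividing by ℏ: |L|/ℏ ≈ 4.495.
l(l+1) ≈ 4.495² ≈ 20.21, so l = 4.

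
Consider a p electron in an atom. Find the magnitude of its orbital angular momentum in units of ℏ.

P corresponds to l = 1.
|L| = ℏ√(l(l+1)) = ℏ√(1·2) = √2 ℏ

|L| = √2 ℏ ≈ 1.414ℏ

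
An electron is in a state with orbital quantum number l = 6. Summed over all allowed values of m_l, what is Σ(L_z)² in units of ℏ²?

Σ(L_z)² = 182 ℏ²

m_l ∈ {-6, -5, -4, -3, -2, -1, 0, 1, 2, 3, 4, 5, 6}.
Summing m² from −6 to 6: Σ m_l² = 182.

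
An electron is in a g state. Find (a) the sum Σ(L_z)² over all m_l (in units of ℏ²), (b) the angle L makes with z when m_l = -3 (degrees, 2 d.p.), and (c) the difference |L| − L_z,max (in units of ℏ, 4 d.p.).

For a g orbital, l = 4.
Σ m_l² = 60, so Σ(L_z)² = 60 ℏ².
For m_l = -3: cos θ = -3/√20, θ ≈ 132.13°.
|L| − L_z,max = (2√5 − 4)ℏ ≈ 0.4721ℏ.

Σ(L_z)² = 60 ℏ²; θ(m_l=-3) ≈ 132.13°; |L|−L_z,max ≈ 0.4721ℏ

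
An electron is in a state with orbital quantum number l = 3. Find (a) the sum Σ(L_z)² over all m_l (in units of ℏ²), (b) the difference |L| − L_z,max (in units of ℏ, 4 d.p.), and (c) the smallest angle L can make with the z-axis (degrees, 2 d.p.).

Σ(L_z)² = 28 ℏ²; |L|−L_z,max ≈ 0.4641ℏ; θ_min ≈ 30.00°

Σ m_l² = 28, so Σ(L_z)² = 28 ℏ².
|L| − L_z,max = (2√3 − 3)ℏ ≈ 0.4641ℏ.
cos θ_min = 3/√12, so θ_min ≈ 30.00°.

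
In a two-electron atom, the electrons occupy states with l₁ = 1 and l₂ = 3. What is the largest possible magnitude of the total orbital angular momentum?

By the triangle rule, |l₁ − l₂| ≤ L ≤ l₁ + l₂.
So L can be 2, 3, 4.
The largest magnitude corresponds to L = 4: |L_tot| = ℏ√(4·5) = 2√5 ℏ.

|L_tot|_max = 2√5 ℏ ≈ 4.472ℏ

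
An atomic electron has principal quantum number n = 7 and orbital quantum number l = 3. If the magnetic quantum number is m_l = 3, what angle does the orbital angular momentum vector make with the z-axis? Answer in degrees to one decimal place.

θ ≈ 30.0°

|L| = ℏ√(l(l+1)) = 2√3 ℏ.
L_z = m_l ℏ = 3ℏ.
cos θ = L_z/|L| = 3/√12, so θ ≈ 30.0°.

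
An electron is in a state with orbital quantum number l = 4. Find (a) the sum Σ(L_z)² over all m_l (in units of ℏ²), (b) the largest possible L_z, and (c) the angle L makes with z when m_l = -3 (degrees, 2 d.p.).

Σ(L_z)² = 60 ℏ²; L_z,max = 4ℏ; θ(m_l=-3) ≈ 132.13°

Σ m_l² = 60, so Σ(L_z)² = 60 ℏ².
L_z,max = lℏ = 4ℏ.
For m_l = -3: cos θ = -3/√20, θ ≈ 132.13°.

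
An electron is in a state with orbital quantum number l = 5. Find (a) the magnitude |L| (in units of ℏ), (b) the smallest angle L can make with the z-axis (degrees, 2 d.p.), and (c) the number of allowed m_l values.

|L| = √30 ℏ ≈ 5.477ℏ; θ_min ≈ 24.09°; 11 values

|L| = ℏ√(5·6) = √30 ℏ ≈ 5.477ℏ.
cos θ_min = 5/√30, so θ_min ≈ 24.09°.
There are 2l+1 = 11 values of m_l.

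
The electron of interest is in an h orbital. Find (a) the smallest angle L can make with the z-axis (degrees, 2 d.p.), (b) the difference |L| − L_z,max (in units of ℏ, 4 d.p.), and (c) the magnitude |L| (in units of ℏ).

The letter h corresponds to l = 5.
cos θ_min = 5/√30, so θ_min ≈ 24.09°.
|L| − L_z,max = (√30 − 5)ℏ ≈ 0.4772ℏ.
|L| = ℏ√(5·6) = √30 ℏ ≈ 5.477ℏ.

θ_min ≈ 24.09°; |L|−L_z,max ≈ 0.4772ℏ; |L| = √30 ℏ ≈ 5.477ℏ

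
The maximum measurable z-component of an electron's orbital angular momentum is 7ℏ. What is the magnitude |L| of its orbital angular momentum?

|L| = 2√14 ℏ ≈ 7.483ℏ

Since max m_l = l, l = 7.
Then |L| = ℏ√(7·8) = 2√14 ℏ.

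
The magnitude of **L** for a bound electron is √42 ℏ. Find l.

(|L|/ℏ)² = l(l+1) = 42.
Solving: l = 6.

l = 6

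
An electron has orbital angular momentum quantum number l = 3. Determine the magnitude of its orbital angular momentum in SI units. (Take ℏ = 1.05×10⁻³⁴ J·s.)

|L| = 3.64×10⁻³⁴ J·s

|L| = ℏ√(l(l+1)) = ℏ√(3·4) = 2√3 ℏ
Numerically, |L| = 3.464 × (1.05×10⁻³⁴ J·s) = 3.64×10⁻³⁴ J·s.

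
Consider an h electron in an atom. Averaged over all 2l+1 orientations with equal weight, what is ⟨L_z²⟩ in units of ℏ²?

⟨L_z²⟩ = 10 ℏ²

For an h orbital, l = 5.
The allowed m_l values are -5, -4, -3, -2, -1, 0, 1, 2, 3, 4, 5.
⟨L_z²⟩ = ℏ²·(Σ m_l²)/(2l+1) = ℏ²·110/11 = 10ℏ².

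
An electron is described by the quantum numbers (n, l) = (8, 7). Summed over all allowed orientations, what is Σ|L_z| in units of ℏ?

Σ|L_z| = 56 ℏ

The allowed m_l values are -7, -6, -5, -4, -3, -2, -1, 0, 1, 2, 3, 4, 5, 6, 7.
Σ|m_l| = 2·7(7+1)/2 = 56.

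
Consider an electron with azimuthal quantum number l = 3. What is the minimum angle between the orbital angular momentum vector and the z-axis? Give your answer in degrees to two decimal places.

θ_min ≈ 30.00°

|L| = ℏ√(l(l+1)) = 2√3 ℏ.
The smallest angle corresponds to the largest L_z, i.e. m_l = l = 3, giving L_z = 3ℏ.
cos θ_min = 3/√12, so θ_min ≈ 30.00°.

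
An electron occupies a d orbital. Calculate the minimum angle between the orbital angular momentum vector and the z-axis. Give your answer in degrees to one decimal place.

The letter d corresponds to l = 2.
|L|² = l(l+1)ℏ² = 6ℏ², so |L| = √6 ℏ.
The smallest angle corresponds to the largest L_z, i.e. m_l = l = 2, giving L_z = 2ℏ.
cos θ_min = 2/√6, so θ_min ≈ 35.3°.

θ_min ≈ 35.3°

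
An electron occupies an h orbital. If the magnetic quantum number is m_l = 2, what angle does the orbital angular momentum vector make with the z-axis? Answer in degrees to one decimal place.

θ ≈ 68.6°

The letter h corresponds to l = 5.
|L| = √(l(l+1)) ℏ = √30 ℏ.
L_z = m_l ℏ = 2ℏ.
cos θ = L_z/|L| = 2/√30, so θ ≈ 68.6°.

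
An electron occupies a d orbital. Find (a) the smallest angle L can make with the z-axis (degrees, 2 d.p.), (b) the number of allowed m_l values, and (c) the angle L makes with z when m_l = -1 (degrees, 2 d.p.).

D corresponds to l = 2.
cos θ_min = 2/√6, so θ_min ≈ 35.26°.
There are 2l+1 = 5 values of m_l.
For m_l = -1: cos θ = -1/√6, θ ≈ 114.09°.

θ_min ≈ 35.26°; 5 values; θ(m_l=-1) ≈ 114.09°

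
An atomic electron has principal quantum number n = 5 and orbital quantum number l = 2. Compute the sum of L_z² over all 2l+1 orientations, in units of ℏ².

Σ(L_z)² = 10 ℏ²

m_l ∈ {-2, -1, 0, 1, 2}.
Σ m_l² = l(l+1)(2l+1)/3 = 2·3·5/3 = 10.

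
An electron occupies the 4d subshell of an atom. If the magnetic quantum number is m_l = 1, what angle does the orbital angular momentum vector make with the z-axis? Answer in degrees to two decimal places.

θ ≈ 65.91°

For 4d, l = 2.
|L| = ℏ√(l(l+1)) = √6 ℏ.
L_z = m_l ℏ = 1ℏ.
cos θ = L_z/|L| = 1/√6, so θ ≈ 65.91°.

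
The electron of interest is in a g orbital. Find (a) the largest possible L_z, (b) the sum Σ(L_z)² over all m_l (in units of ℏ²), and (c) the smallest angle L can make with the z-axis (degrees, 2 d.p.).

The letter g corresponds to l = 4.
L_z,max = lℏ = 4ℏ.
Σ m_l² = 60, so Σ(L_z)² = 60 ℏ².
cos θ_min = 4/√20, so θ_min ≈ 26.57°.

L_z,max = 4ℏ; Σ(L_z)² = 60 ℏ²; θ_min ≈ 26.57°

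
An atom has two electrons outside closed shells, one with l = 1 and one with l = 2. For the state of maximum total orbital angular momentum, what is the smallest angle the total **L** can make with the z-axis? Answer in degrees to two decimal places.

θ_min ≈ 30.00°

By the triangle rule, |l₁ − l₂| ≤ L ≤ l₁ + l₂.
L ∈ {1, 2, 3}.
The maximum is L = 3, with |L_tot| = ℏ√(3·4) = 2√3 ℏ.
The minimum angle with z is arccos(3/√12) ≈ 30.00°.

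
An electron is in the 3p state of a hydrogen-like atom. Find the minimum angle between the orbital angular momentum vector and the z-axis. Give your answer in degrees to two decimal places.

3p means n = 3, l = 1.
|L|² = l(l+1)ℏ² = 2ℏ², so |L| = √2 ℏ.
The smallest angle corresponds to the largest L_z, i.e. m_l = l = 1, giving L_z = 1ℏ.
cos θ_min = 1/√2, so θ_min ≈ 45.00°.

θ_min ≈ 45.00°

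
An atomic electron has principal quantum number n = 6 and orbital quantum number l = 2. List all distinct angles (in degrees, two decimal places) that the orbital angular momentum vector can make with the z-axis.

|L| = ℏ√(l(l+1)) = √6 ℏ.
cos θ = m_l/√6 for each m_l ∈ {-2, -1, 0, 1, 2}.

θ ∈ {35.26°, 65.91°, 90.00°, 114.09°, 144.74°}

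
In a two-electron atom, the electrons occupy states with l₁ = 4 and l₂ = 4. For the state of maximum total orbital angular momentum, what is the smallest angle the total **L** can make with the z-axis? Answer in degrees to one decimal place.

θ_min ≈ 19.5°

Angular momentum addition gives L = |l₁ − l₂|, …, l₁ + l₂.
L ∈ {0, 1, 2, 3, 4, 5, 6, 7, 8}.
The maximum is L = 8, with |L_tot| = ℏ√(8·9) = 6√2 ℏ.
The minimum angle with z is arccos(8/√72) ≈ 19.5°.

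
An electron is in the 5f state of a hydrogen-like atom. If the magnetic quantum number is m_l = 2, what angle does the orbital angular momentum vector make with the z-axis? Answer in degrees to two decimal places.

For 5f, l = 3.
|L| = √(l(l+1)) ℏ = 2√3 ℏ.
L_z = m_l ℏ = 2ℏ.
cos θ = L_z/|L| = 2/√12, so θ ≈ 54.74°.

θ ≈ 54.74°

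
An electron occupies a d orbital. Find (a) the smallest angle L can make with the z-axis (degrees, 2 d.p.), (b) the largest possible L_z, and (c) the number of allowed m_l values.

The letter d corresponds to l = 2.
cos θ_min = 2/√6, so θ_min ≈ 35.26°.
L_z,max = lℏ = 2ℏ.
There are 2l+1 = 5 values of m_l.

θ_min ≈ 35.26°; L_z,max = 2ℏ; 5 values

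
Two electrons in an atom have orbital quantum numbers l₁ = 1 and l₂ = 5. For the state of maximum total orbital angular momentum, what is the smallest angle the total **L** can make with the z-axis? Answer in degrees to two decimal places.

Angular momentum addition gives L = |l₁ − l₂|, …, l₁ + l₂.
L ∈ {4, 5, 6}.
The maximum is L = 6, with |L_tot| = ℏ√(6·7) = √42 ℏ.
The minimum angle with z is arccos(6/√42) ≈ 22.21°.

θ_min ≈ 22.21°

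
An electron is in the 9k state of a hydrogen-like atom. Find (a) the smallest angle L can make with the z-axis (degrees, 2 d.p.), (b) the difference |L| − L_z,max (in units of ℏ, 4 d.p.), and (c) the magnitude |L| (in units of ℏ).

θ_min ≈ 20.70°; |L|−L_z,max ≈ 0.4833ℏ; |L| = 2√14 ℏ ≈ 7.483ℏ

For 9k, l = 7.
cos θ_min = 7/√56, so θ_min ≈ 20.70°.
|L| − L_z,max = (2√14 − 7)ℏ ≈ 0.4833ℏ.
|L| = ℏ√(7·8) = 2√14 ℏ ≈ 7.483ℏ.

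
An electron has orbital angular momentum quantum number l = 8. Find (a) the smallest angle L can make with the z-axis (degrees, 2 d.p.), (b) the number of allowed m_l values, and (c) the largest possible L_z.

θ_min ≈ 19.47°; 17 values; L_z,max = 8ℏ

cos θ_min = 8/√72, so θ_min ≈ 19.47°.
There are 2l+1 = 17 values of m_l.
L_z,max = lℏ = 8ℏ.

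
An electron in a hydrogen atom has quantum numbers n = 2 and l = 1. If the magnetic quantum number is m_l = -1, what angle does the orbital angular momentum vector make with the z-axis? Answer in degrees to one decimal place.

|L| = ℏ√(l(l+1)) = √2 ℏ.
L_z = m_l ℏ = −1ℏ.
cos θ = L_z/|L| = -1/√2, so θ ≈ 135.0°.

θ ≈ 135.0°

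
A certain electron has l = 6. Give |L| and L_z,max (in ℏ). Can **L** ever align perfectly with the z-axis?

No: L_z,max = 6ℏ < |L| = √42 ℏ ≈ 6.481ℏ

|L| = √42 ℏ ≈ 6.4807ℏ, while L_z,max = lℏ = 6ℏ.
Since |L| > L_z,max, the vector can never point exactly along z; the closest it comes is θ_min = arccos(6/√42) ≈ 22.2°.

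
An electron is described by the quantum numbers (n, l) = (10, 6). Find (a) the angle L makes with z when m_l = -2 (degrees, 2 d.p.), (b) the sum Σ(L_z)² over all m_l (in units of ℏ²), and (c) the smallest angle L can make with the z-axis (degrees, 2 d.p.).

θ(m_l=-2) ≈ 107.98°; Σ(L_z)² = 182 ℏ²; θ_min ≈ 22.21°

For m_l = -2: cos θ = -2/√42, θ ≈ 107.98°.
Σ m_l² = 182, so Σ(L_z)² = 182 ℏ².
cos θ_min = 6/√42, so θ_min ≈ 22.21°.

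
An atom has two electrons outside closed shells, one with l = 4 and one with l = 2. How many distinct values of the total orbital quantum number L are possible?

L runs from |4 − 2| = 2 to 4 + 2 = 6.
So L can be 2, 3, 4, 5, 6.
That is 5 values.

5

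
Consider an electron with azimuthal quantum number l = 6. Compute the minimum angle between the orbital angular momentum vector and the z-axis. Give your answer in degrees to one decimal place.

|L| = ℏ√(l(l+1)) = √42 ℏ.
The smallest angle corresponds to the largest L_z, i.e. m_l = l = 6, giving L_z = 6ℏ.
cos θ_min = 6/√42, so θ_min ≈ 22.2°.

θ_min ≈ 22.2°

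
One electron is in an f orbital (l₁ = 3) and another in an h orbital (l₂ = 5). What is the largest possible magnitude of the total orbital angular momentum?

|L_tot|_max = 6√2 ℏ ≈ 8.485ℏ

Angular momentum addition gives L = |l₁ − l₂|, …, l₁ + l₂.
So L can be 2, 3, 4, 5, 6, 7, 8.
The largest magnitude corresponds to L = 8: |L_tot| = ℏ√(8·9) = 6√2 ℏ.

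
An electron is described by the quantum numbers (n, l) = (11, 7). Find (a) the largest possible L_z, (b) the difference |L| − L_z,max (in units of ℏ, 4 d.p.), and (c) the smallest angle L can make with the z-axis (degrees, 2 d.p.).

L_z,max = 7ℏ; |L|−L_z,max ≈ 0.4833ℏ; θ_min ≈ 20.70°

L_z,max = lℏ = 7ℏ.
|L| − L_z,max = (2√14 − 7)ℏ ≈ 0.4833ℏ.
cos θ_min = 7/√56, so θ_min ≈ 20.70°.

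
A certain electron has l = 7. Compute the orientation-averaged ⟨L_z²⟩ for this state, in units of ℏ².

m_l runs from −7 to 7, i.e. {-7, -6, -5, -4, -3, -2, -1, 0, 1, 2, 3, 4, 5, 6, 7}.
⟨L_z²⟩ = ℏ²·l(l+1)/3 = 18.67ℏ².

⟨L_z²⟩ = 18.67 ℏ²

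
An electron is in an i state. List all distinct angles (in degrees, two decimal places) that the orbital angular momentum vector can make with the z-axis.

The letter i corresponds to l = 6.
|L|² = l(l+1)ℏ² = 42ℏ², so |L| = √42 ℏ.
cos θ = m_l/√42 for each m_l ∈ {-6, -5, -4, -3, -2, -1, 0, 1, 2, 3, 4, 5, 6}.

θ ∈ {22.21°, 39.51°, 51.89°, 62.42°, 72.02°, 81.12°, 90.00°, 98.88°, 107.98°, 117.58°, 128.11°, 140.49°, 157.79°}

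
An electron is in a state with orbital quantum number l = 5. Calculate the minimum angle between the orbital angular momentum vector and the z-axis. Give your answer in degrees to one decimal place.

θ_min ≈ 24.1°

|L| = √(l(l+1)) ℏ = √30 ℏ.
The smallest angle corresponds to the largest L_z, i.e. m_l = l = 5, giving L_z = 5ℏ.
cos θ_min = 5/√30, so θ_min ≈ 24.1°.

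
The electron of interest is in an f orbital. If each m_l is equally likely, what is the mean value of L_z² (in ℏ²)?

⟨L_z²⟩ = 4 ℏ²

The letter f corresponds to l = 3.
m_l ∈ {-3, -2, -1, 0, 1, 2, 3}.
Average of L_z² over 7 states: 28/7 ℏ² = 4 ℏ².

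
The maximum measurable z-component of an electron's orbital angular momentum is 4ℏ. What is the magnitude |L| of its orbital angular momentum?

|L| = 2√5 ℏ ≈ 4.472ℏ

L_z,max = lℏ, so l = 4.
Then |L| = ℏ√(4·5) = 2√5 ℏ.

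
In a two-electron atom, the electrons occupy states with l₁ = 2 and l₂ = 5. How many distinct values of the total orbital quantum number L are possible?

5

L runs from |2 − 5| = 3 to 2 + 5 = 7.
So L can be 3, 4, 5, 6, 7.
That is 5 values.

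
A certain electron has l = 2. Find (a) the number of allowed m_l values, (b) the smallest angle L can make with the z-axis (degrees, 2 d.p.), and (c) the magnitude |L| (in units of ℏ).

5 values; θ_min ≈ 35.26°; |L| = √6 ℏ ≈ 2.449ℏ

There are 2l+1 = 5 values of m_l.
cos θ_min = 2/√6, so θ_min ≈ 35.26°.
|L| = ℏ√(2·3) = √6 ℏ ≈ 2.449ℏ.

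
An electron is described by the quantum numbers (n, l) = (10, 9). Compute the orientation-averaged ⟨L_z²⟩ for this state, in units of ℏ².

The allowed m_l values are -9, -8, -7, -6, -5, -4, -3, -2, -1, 0, 1, 2, 3, 4, 5, 6, 7, 8, 9.
⟨L_z²⟩ = ℏ²·l(l+1)/3 = 30ℏ².

⟨L_z²⟩ = 30 ℏ²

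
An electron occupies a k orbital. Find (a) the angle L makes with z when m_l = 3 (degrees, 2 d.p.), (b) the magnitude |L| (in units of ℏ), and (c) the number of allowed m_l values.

θ(m_l=3) ≈ 66.37°; |L| = 2√14 ℏ ≈ 7.483ℏ; 15 values

The letter k corresponds to l = 7.
For m_l = 3: cos θ = 3/√56, θ ≈ 66.37°.
|L| = ℏ√(7·8) = 2√14 ℏ ≈ 7.483ℏ.
There are 2l+1 = 15 values of m_l.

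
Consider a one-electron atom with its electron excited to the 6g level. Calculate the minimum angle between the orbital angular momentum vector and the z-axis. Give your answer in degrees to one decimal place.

The 6g level has l = 4.
|L|² = l(l+1)ℏ² = 20ℏ², so |L| = 2√5 ℏ.
The smallest angle corresponds to the largest L_z, i.e. m_l = l = 4, giving L_z = 4ℏ.
cos θ_min = 4/√20, so θ_min ≈ 26.6°.

θ_min ≈ 26.6°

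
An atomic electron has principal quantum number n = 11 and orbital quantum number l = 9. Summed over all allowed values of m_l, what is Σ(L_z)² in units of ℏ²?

m_l ∈ {-9, -8, -7, -6, -5, -4, -3, -2, -1, 0, 1, 2, 3, 4, 5, 6, 7, 8, 9}.
Σ m_l² = 2·(1 + 4 + 9 + 16 + 25 + 36 + 49 + 64 + 81) = 570.

Σ(L_z)² = 570 ℏ²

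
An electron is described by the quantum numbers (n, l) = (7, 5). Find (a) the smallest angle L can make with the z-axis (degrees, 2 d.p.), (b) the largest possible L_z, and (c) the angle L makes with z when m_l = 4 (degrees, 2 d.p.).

θ_min ≈ 24.09°; L_z,max = 5ℏ; θ(m_l=4) ≈ 43.09°

cos θ_min = 5/√30, so θ_min ≈ 24.09°.
L_z,max = lℏ = 5ℏ.
For m_l = 4: cos θ = 4/√30, θ ≈ 43.09°.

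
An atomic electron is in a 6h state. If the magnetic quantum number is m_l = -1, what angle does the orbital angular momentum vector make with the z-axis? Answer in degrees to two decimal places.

For 6h, l = 5.
|L| = √(l(l+1)) ℏ = √30 ℏ.
L_z = m_l ℏ = −1ℏ.
cos θ = L_z/|L| = -1/√30, so θ ≈ 100.52°.

θ ≈ 100.52°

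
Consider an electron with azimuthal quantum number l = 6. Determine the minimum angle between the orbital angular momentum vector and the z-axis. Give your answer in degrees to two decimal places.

|L|² = l(l+1)ℏ² = 42ℏ², so |L| = √42 ℏ.
The smallest angle corresponds to the largest L_z, i.e. m_l = l = 6, giving L_z = 6ℏ.
cos θ_min = 6/√42, so θ_min ≈ 22.21°.

θ_min ≈ 22.21°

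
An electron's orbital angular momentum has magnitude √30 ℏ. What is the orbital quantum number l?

l = 5

Since |L|² = l(l+1)ℏ², l(l+1) = 30.
l² + l − 30 = 0 ⇒ l = 5.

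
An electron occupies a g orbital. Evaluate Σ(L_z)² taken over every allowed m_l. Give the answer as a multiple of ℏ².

G corresponds to l = 4.
The allowed m_l values are -4, -3, -2, -1, 0, 1, 2, 3, 4.
Summing m² from −4 to 4: Σ m_l² = 60.

Σ(L_z)² = 60 ℏ²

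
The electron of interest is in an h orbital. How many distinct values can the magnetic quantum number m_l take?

11

For an h orbital, l = 5.
The number of m_l values is 2l + 1 = 2·5 + 1 = 11.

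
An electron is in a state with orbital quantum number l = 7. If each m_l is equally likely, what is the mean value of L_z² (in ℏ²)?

⟨L_z²⟩ = 18.67 ℏ²

m_l ∈ {-7, -6, -5, -4, -3, -2, -1, 0, 1, 2, 3, 4, 5, 6, 7}.
Average of L_z² over 15 states: 280/15 ℏ² = 18.67 ℏ².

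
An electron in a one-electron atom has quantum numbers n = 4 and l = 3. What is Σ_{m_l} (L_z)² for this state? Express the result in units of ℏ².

The allowed m_l values are -3, -2, -1, 0, 1, 2, 3.
Σ m_l² = l(l+1)(2l+1)/3 = 3·4·7/3 = 28.

Σ(L_z)² = 28 ℏ²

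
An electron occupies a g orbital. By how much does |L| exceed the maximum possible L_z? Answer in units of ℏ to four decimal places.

|L| − L_z,max ≈ 0.4721ℏ

The letter g corresponds to l = 4.
|L| = 2√5 ℏ ≈ 4.4721ℏ, while L_z,max = lℏ = 4ℏ.
The difference is (2√5 − 4)ℏ ≈ 0.4721ℏ.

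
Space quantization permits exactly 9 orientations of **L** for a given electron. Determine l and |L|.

Since there are 2l+1 = 9 values of m_l, l = 4.
|L| = ℏ√(l(l+1)) = ℏ√(4·5) = 2√5 ℏ.

l = 4, |L| = 2√5 ℏ ≈ 4.472ℏ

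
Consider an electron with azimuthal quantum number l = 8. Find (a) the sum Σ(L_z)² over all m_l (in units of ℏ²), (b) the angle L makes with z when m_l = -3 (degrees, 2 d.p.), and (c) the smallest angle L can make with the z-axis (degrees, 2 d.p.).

Σ m_l² = 408, so Σ(L_z)² = 408 ℏ².
For m_l = -3: cos θ = -3/√72, θ ≈ 110.70°.
cos θ_min = 8/√72, so θ_min ≈ 19.47°.

Σ(L_z)² = 408 ℏ²; θ(m_l=-3) ≈ 110.70°; θ_min ≈ 19.47°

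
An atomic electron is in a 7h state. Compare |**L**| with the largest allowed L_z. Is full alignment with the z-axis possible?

7h means n = 7, l = 5.
|L| = √30 ℏ ≈ 5.4772ℏ, while L_z,max = lℏ = 5ℏ.
Since |L| > L_z,max, the vector can never point exactly along z; the closest it comes is θ_min = arccos(5/√30) ≈ 24.1°.

No: L_z,max = 5ℏ < |L| = √30 ℏ ≈ 5.477ℏ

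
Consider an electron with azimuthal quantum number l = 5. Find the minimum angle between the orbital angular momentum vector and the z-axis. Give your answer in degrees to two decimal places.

θ_min ≈ 24.09°

|L| = ℏ√(l(l+1)) = √30 ℏ.
The smallest angle corresponds to the largest L_z, i.e. m_l = l = 5, giving L_z = 5ℏ.
cos θ_min = 5/√30, so θ_min ≈ 24.09°.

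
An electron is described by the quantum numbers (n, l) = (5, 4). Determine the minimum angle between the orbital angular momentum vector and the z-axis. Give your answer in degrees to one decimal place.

θ_min ≈ 26.6°

|L| = ℏ√(l(l+1)) = 2√5 ℏ.
The smallest angle corresponds to the largest L_z, i.e. m_l = l = 4, giving L_z = 4ℏ.
cos θ_min = 4/√20, so θ_min ≈ 26.6°.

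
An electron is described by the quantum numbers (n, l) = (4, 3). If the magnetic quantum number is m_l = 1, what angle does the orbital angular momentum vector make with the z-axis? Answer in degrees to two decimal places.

θ ≈ 73.22°

|L| = √(l(l+1)) ℏ = 2√3 ℏ.
L_z = m_l ℏ = 1ℏ.
cos θ = L_z/|L| = 1/√12, so θ ≈ 73.22°.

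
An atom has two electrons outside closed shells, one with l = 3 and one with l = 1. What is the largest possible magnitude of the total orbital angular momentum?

|L_tot|_max = 2√5 ℏ ≈ 4.472ℏ

Angular momentum addition gives L = |l₁ − l₂|, …, l₁ + l₂.
Allowed values: L = 2, 3, 4.
The largest magnitude corresponds to L = 4: |L_tot| = ℏ√(4·5) = 2√5 ℏ.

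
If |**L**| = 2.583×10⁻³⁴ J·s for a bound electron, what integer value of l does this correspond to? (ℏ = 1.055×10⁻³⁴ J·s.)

l = 2

|L|/ℏ = (2.583×10⁻³⁴)/(1.055×10⁻³⁴) ≈ 2.448.
Set l(l+1) = 5.99; the integer solution is l = 2.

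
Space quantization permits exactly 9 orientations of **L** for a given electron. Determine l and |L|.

l = 4, |L| = 2√5 ℏ ≈ 4.472ℏ

9 = 2l + 1, so l = (9−1)/2 = 4.
|L| = ℏ√(l(l+1)) = ℏ√(4·5) = 2√5 ℏ.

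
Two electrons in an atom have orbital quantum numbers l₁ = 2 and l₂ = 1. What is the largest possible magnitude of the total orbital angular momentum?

The total orbital quantum number L ranges from |l₁ − l₂| to l₁ + l₂ in integer steps.
Allowed values: L = 1, 2, 3.
The largest magnitude corresponds to L = 3: |L_tot| = ℏ√(3·4) = 2√3 ℏ.

|L_tot|_max = 2√3 ℏ ≈ 3.464ℏ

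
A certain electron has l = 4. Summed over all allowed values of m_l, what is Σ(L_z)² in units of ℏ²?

Σ(L_z)² = 60 ℏ²

The allowed m_l values are -4, -3, -2, -1, 0, 1, 2, 3, 4.
Σ m_l² = l(l+1)(2l+1)/3 = 4·5·9/3 = 60.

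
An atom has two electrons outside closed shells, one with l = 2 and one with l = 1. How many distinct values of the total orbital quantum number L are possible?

3

By the triangle rule, |l₁ − l₂| ≤ L ≤ l₁ + l₂.
So L can be 1, 2, 3.
That is 3 values.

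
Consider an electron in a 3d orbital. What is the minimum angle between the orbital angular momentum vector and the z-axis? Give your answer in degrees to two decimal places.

3d means n = 3, l = 2.
|L|² = l(l+1)ℏ² = 6ℏ², so |L| = √6 ℏ.
The smallest angle corresponds to the largest L_z, i.e. m_l = l = 2, giving L_z = 2ℏ.
cos θ_min = 2/√6, so θ_min ≈ 35.26°.

θ_min ≈ 35.26°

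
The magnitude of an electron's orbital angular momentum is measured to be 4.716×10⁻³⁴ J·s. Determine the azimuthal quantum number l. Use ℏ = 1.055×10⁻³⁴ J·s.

|L|/ℏ = (4.716×10⁻³⁴)/(1.055×10⁻³⁴) ≈ 4.470.
l(l+1) ≈ 4.470² ≈ 19.98, so l = 4.

l = 4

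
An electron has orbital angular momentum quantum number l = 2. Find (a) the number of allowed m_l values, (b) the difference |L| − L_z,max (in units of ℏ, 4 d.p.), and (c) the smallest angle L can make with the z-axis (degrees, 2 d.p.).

There are 2l+1 = 5 values of m_l.
|L| − L_z,max = (√6 − 2)ℏ ≈ 0.4495ℏ.
cos θ_min = 2/√6, so θ_min ≈ 35.26°.

5 values; |L|−L_z,max ≈ 0.4495ℏ; θ_min ≈ 35.26°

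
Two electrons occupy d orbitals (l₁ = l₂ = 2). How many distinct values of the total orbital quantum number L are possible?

5

By the triangle rule, |l₁ − l₂| ≤ L ≤ l₁ + l₂.
L ∈ {0, 1, 2, 3, 4}.
That is 5 values.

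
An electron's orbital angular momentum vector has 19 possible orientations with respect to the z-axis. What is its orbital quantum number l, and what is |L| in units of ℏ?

l = 9, |L| = 3√10 ℏ ≈ 9.487ℏ

Since there are 2l+1 = 19 values of m_l, l = 9.
|L| = ℏ√(l(l+1)) = ℏ√(9·10) = 3√10 ℏ.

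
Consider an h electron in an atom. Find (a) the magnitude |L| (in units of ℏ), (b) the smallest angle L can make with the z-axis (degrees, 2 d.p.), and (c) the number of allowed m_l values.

H corresponds to l = 5.
|L| = ℏ√(5·6) = √30 ℏ ≈ 5.477ℏ.
cos θ_min = 5/√30, so θ_min ≈ 24.09°.
There are 2l+1 = 11 values of m_l.

|L| = √30 ℏ ≈ 5.477ℏ; θ_min ≈ 24.09°; 11 values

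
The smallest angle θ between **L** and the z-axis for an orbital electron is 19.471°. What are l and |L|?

At minimum angle, m_l = l, so cos θ = l/√(l(l+1)); cos²θ = l/(l+1) = 0.8889.
l = cos²θ/sin²θ ≈ 8.
Then |L| = ℏ√(8·9) = 6√2 ℏ.

l = 8, |L| = 6√2 ℏ ≈ 8.485ℏ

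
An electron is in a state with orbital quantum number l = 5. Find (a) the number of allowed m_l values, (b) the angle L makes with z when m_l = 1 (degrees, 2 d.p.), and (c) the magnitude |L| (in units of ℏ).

There are 2l+1 = 11 values of m_l.
For m_l = 1: cos θ = 1/√30, θ ≈ 79.48°.
|L| = ℏ√(5·6) = √30 ℏ ≈ 5.477ℏ.

11 values; θ(m_l=1) ≈ 79.48°; |L| = √30 ℏ ≈ 5.477ℏ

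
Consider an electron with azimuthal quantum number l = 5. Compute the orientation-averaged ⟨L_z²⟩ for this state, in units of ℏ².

m_l runs from −5 to 5, i.e. {-5, -4, -3, -2, -1, 0, 1, 2, 3, 4, 5}.
Average of L_z² over 11 states: 110/11 ℏ² = 10 ℏ².

⟨L_z²⟩ = 10 ℏ²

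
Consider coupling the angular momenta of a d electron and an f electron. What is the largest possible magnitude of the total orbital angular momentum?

|L_tot|_max = √30 ℏ ≈ 5.477ℏ

Angular momentum addition gives L = |l₁ − l₂|, …, l₁ + l₂.
L ∈ {1, 2, 3, 4, 5}.
The largest magnitude corresponds to L = 5: |L_tot| = ℏ√(5·6) = √30 ℏ.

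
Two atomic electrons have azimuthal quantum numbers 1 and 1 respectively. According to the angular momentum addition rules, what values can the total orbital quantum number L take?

L = 0, 1, 2

Angular momentum addition gives L = |l₁ − l₂|, …, l₁ + l₂.
L ∈ {0, 1, 2}.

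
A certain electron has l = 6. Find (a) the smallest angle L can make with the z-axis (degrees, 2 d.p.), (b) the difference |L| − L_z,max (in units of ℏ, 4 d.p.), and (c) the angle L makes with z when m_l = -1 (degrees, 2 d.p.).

cos θ_min = 6/√42, so θ_min ≈ 22.21°.
|L| − L_z,max = (√42 − 6)ℏ ≈ 0.4807ℏ.
For m_l = -1: cos θ = -1/√42, θ ≈ 98.88°.

θ_min ≈ 22.21°; |L|−L_z,max ≈ 0.4807ℏ; θ(m_l=-1) ≈ 98.88°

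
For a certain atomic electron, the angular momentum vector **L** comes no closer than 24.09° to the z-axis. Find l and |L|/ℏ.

l = 5, |L| = √30 ℏ ≈ 5.477ℏ

cos θ_min = l/√(l(l+1)) = √(l/(l+1)), so l/(l+1) = cos²(24.09°) = 0.8334.
Solving: l = 5.
Then |L| = ℏ√(5·6) = √30 ℏ.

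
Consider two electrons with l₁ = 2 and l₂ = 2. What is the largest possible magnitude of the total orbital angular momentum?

Angular momentum addition gives L = |l₁ − l₂|, …, l₁ + l₂.
L ∈ {0, 1, 2, 3, 4}.
The largest magnitude corresponds to L = 4: |L_tot| = ℏ√(4·5) = 2√5 ℏ.

|L_tot|_max = 2√5 ℏ ≈ 4.472ℏ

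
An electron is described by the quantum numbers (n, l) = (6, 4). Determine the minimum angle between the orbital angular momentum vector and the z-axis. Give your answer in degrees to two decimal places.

θ_min ≈ 26.57°

|L| = ℏ√(l(l+1)) = 2√5 ℏ.
The smallest angle corresponds to the largest L_z, i.e. m_l = l = 4, giving L_z = 4ℏ.
cos θ_min = 4/√20, so θ_min ≈ 26.57°.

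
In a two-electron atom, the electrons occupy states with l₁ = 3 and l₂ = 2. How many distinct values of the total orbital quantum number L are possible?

The total orbital quantum number L ranges from |l₁ − l₂| to l₁ + l₂ in integer steps.
Allowed values: L = 1, 2, 3, 4, 5.
That is 5 values.

5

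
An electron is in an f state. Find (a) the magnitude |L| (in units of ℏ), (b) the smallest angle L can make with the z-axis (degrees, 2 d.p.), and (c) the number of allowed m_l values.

|L| = 2√3 ℏ ≈ 3.464ℏ; θ_min ≈ 30.00°; 7 values

An f state has l = 3.
|L| = ℏ√(3·4) = 2√3 ℏ ≈ 3.464ℏ.
cos θ_min = 3/√12, so θ_min ≈ 30.00°.
There are 2l+1 = 7 values of m_l.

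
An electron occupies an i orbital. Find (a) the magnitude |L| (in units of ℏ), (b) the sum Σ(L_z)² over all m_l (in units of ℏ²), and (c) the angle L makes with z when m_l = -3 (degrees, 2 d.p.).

|L| = √42 ℏ ≈ 6.481ℏ; Σ(L_z)² = 182 ℏ²; θ(m_l=-3) ≈ 117.58°

An i state has l = 6.
|L| = ℏ√(6·7) = √42 ℏ ≈ 6.481ℏ.
Σ m_l² = 182, so Σ(L_z)² = 182 ℏ².
For m_l = -3: cos θ = -3/√42, θ ≈ 117.58°.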